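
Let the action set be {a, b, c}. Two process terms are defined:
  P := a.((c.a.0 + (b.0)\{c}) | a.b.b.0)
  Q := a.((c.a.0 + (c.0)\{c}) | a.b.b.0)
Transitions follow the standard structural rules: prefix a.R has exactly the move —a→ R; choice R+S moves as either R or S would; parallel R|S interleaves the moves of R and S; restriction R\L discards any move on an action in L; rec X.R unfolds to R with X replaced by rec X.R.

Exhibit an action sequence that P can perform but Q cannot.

Reachable graph of P (17 states):
  p0 = a.((c.a.0 + (b.0)\{c}) | a.b.b.0) has moves =a=> p1
  p1 = (c.a.0 + (b.0)\{c}) | a.b.b.0 has moves =a=> p2, =b=> p3, =c=> p4
  p2 = (c.a.0 + (b.0)\{c}) | b.b.0 has moves =b=> p5, =b=> p6, =c=> p7
  p3 = 0\{c} | a.b.b.0 has moves =a=> p6
  p4 = a.0 | a.b.b.0 has moves =a=> p7, =a=> p8
  p5 = (c.a.0 + (b.0)\{c}) | b.0 has moves =b=> p10, =b=> p9, =c=> p11
  p6 = 0\{c} | b.b.0 has moves =b=> p10
  p7 = a.0 | b.b.0 has moves =a=> p12, =b=> p11
  p8 = 0 | a.b.b.0 has moves =a=> p12
  p9 = (c.a.0 + (b.0)\{c}) | 0 has moves =b=> p13, =c=> p14
  p10 = 0\{c} | b.0 has moves =b=> p13
  p11 = a.0 | b.0 has moves =a=> p15, =b=> p14
  p12 = 0 | b.b.0 has moves =b=> p15
  p13 = 0\{c} | 0 has moves ∅
  p14 = a.0 | 0 has moves =a=> p16
  p15 = 0 | b.0 has moves =b=> p16
  p16 = 0 | 0 has moves ∅
Reachable graph of Q (13 states):
  q0 = a.((c.a.0 + (c.0)\{c}) | a.b.b.0) has moves =a=> q1
  q1 = (c.a.0 + (c.0)\{c}) | a.b.b.0 has moves =a=> q2, =c=> q3
  q2 = (c.a.0 + (c.0)\{c}) | b.b.0 has moves =b=> q4, =c=> q5
  q3 = a.0 | a.b.b.0 has moves =a=> q5, =a=> q6
  q4 = (c.a.0 + (c.0)\{c}) | b.0 has moves =b=> q7, =c=> q8
  q5 = a.0 | b.b.0 has moves =a=> q9, =b=> q8
  q6 = 0 | a.b.b.0 has moves =a=> q9
  q7 = (c.a.0 + (c.0)\{c}) | 0 has moves =c=> q10
  q8 = a.0 | b.0 has moves =a=> q11, =b=> q10
  q9 = 0 | b.b.0 has moves =b=> q11
  q10 = a.0 | 0 has moves =a=> q12
  q11 = 0 | b.0 has moves =b=> q12
  q12 = 0 | 0 has moves ∅
Executing ab from P (initial set {p0}):
  step 1 (a): {p1}
  step 2 (b): {p3}
  ✓ P
Executing ab from Q (initial set {q0}):
  step 1 (a): {q1}
  step 2 (b): no successor for Q

ab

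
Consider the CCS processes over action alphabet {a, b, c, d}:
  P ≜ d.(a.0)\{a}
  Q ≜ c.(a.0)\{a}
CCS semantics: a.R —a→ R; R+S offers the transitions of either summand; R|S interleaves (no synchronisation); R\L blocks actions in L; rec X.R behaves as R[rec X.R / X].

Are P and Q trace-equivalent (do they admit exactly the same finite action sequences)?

traces(P) ≠ traces(Q) — witness ⟨d⟩

LTS(P): 2 reachable states
  s0 = d.(a.0)\{a} → --d--▸ s1
  s1 = (a.0)\{a} → (no moves)
LTS(Q): 2 reachable states
  t0 = c.(a.0)\{a} → --c--▸ t1
  t1 = (a.0)\{a} → (no moves)
Executing d from P (initial set {s0}):
  [1] d ⇒ {s1}
  — P admits the full trace.
Executing d from Q (initial set {t0}):
  [1] d ⇒ ∅  — Q cannot continue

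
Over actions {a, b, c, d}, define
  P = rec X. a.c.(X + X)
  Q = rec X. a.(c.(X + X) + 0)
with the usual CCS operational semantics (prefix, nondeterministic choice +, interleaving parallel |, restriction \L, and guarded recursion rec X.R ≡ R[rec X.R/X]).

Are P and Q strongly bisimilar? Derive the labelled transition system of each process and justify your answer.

bisimilar

Reachable graph of P (3 states):
  m0 = rec X. a.c.(X + X) ⊢ --a--▸ m1
  m1 = c.((rec X. a.c.(X + X)) + (rec X. a.c.(X + X))) ⊢ --c--▸ m2
  m2 = (rec X. a.c.(X + X)) + (rec X. a.c.(X + X)) ⊢ --a--▸ m1
Reachable graph of Q (3 states):
  n0 = rec X. a.(c.(X + X) + 0) ⊢ --a--▸ n1
  n1 = c.((rec X. a.(c.(X + X) + 0)) + (rec X. a.(c.(X + X) + 0))) + 0 ⊢ --c--▸ n2
  n2 = (rec X. a.(c.(X + X) + 0)) + (rec X. a.(c.(X + X) + 0)) ⊢ --a--▸ n1
Bisimilarity quotient blocks:
  B0 = {m0, m2, n0, n2}
  B1 = {m1, n1}
m0 ∈ B0, n0 ∈ B0 → same block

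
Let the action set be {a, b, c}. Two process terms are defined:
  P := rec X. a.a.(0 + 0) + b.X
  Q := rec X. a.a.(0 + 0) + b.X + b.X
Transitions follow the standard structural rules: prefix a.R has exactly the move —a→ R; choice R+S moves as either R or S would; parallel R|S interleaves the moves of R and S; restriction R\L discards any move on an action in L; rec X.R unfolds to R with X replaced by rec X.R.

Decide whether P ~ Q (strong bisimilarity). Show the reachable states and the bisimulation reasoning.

P ~ Q

Reachable graph of P (3 states):
  s0 = rec X. a.a.(0 + 0) + b.X → -a-> s1, -b-> s0
  s1 = a.(0 + 0) → -a-> s2
  s2 = 0 + 0 → deadlocked
Reachable graph of Q (3 states):
  t0 = rec X. a.a.(0 + 0) + b.X + b.X → -a-> t1, -b-> t0
  t1 = a.(0 + 0) → -a-> t2
  t2 = 0 + 0 → deadlocked
Coarsest stable partition (strong bisimilarity classes):
  B0 = {s0, t0}
  B1 = {s1, t1}
  B2 = {s2, t2}
s0 ∈ B0, t0 ∈ B0 → same block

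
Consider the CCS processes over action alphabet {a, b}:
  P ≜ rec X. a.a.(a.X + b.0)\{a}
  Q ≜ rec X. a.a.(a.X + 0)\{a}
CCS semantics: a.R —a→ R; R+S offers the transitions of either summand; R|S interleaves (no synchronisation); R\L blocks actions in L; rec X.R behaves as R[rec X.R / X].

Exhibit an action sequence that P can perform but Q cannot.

LTS(P): 4 reachable states
  p0 = rec X. a.a.(a.X + b.0)\{a} :: =a=> p1
  p1 = a.(a.(rec X. a.a.(a.X + b.0)\{a}) + b.0)\{a} :: =a=> p2
  p2 = (a.(rec X. a.a.(a.X + b.0)\{a}) + b.0)\{a} :: =b=> p3
  p3 = 0\{a} :: deadlocked
LTS(Q): 3 reachable states
  q0 = rec X. a.a.(a.X + 0)\{a} :: =a=> q1
  q1 = a.(a.(rec X. a.a.(a.X + 0)\{a}) + 0)\{a} :: =a=> q2
  q2 = (a.(rec X. a.a.(a.X + 0)\{a}) + 0)\{a} :: deadlocked
Executing aab from P (initial set {p0}):
  step 1 (a): {p1}
  step 2 (a): {p2}
  step 3 (b): {p3}
  ✓ P
Executing aab from Q (initial set {q0}):
  step 1 (a): {q1}
  step 2 (a): {q2}
  step 3 (b): ∅ (Q stuck)

aab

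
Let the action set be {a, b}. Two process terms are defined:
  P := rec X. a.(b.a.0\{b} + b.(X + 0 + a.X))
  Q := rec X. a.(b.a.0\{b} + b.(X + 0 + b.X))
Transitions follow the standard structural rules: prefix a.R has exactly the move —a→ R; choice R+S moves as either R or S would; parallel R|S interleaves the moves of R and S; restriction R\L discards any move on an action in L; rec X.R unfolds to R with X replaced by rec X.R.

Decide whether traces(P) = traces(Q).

LTS(P): 5 reachable states
  m0 = rec X. a.(b.a.0\{b} + b.(X + 0 + a.X)) → -a-> m1
  m1 = b.a.0\{b} + b.((rec X. a.(b.a.0\{b} + b.(X + 0 + a.X))) + 0 + a.(rec X. a.(b.a.0\{b} + b.(X + 0 + a.X)))) → -b-> m2, -b-> m3
  m2 = (rec X. a.(b.a.0\{b} + b.(X + 0 + a.X))) + 0 + a.(rec X. a.(b.a.0\{b} + b.(X + 0 + a.X))) → -a-> m0, -a-> m1
  m3 = a.0\{b} → -a-> m4
  m4 = 0\{b} → stopped
LTS(Q): 5 reachable states
  n0 = rec X. a.(b.a.0\{b} + b.(X + 0 + b.X)) → -a-> n1
  n1 = b.a.0\{b} + b.((rec X. a.(b.a.0\{b} + b.(X + 0 + b.X))) + 0 + b.(rec X. a.(b.a.0\{b} + b.(X + 0 + b.X)))) → -b-> n2, -b-> n3
  n2 = (rec X. a.(b.a.0\{b} + b.(X + 0 + b.X))) + 0 + b.(rec X. a.(b.a.0\{b} + b.(X + 0 + b.X))) → -a-> n1, -b-> n0
  n3 = a.0\{b} → -a-> n4
  n4 = 0\{b} → stopped
Trace ⟨abaa⟩ through P, begin at {m0}:
  step 1 (a): {m1}
  step 2 (b): {m2, m3}
  step 3 (a): {m0, m1, m4}
  step 4 (a): {m1}
  P completes σ.
Trace ⟨abaa⟩ through Q, begin at {n0}:
  step 1 (a): {n1}
  step 2 (b): {n2, n3}
  step 3 (a): {n1, n4}
  step 4 (a): ∅ (Q stuck)

trace-distinct — witness ⟨abaa⟩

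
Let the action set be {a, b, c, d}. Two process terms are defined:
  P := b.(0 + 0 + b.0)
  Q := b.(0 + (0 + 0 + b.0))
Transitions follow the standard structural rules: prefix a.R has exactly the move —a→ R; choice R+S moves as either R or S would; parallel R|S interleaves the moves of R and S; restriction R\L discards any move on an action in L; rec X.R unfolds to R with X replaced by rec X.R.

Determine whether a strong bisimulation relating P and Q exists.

YES

LTS(P): 3 reachable states
  m0 = b.(0 + 0 + b.0) → --b--▸ m1
  m1 = 0 + 0 + b.0 → --b--▸ m2
  m2 = 0 → ∅
LTS(Q): 3 reachable states
  n0 = b.(0 + (0 + 0 + b.0)) → --b--▸ n1
  n1 = 0 + (0 + 0 + b.0) → --b--▸ n2
  n2 = 0 → ∅
Coarsest stable partition (strong bisimilarity classes):
  B0 = {m0, n0}
  B1 = {m1, n1}
  B2 = {m2, n2}
m0 ∈ B0, n0 ∈ B0 → same block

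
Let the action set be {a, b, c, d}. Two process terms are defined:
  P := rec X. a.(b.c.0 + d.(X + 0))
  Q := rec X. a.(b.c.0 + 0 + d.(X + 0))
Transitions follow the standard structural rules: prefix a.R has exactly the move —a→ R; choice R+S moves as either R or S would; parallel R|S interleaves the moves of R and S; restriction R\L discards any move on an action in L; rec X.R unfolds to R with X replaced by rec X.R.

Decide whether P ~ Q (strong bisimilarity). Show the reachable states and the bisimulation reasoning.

P's transition system — 5 states:
  p0 = rec X. a.(b.c.0 + d.(X + 0)) has moves --a--▸ p1
  p1 = b.c.0 + d.((rec X. a.(b.c.0 + d.(X + 0))) + 0) has moves --b--▸ p2, --d--▸ p3
  p2 = c.0 has moves --c--▸ p4
  p3 = (rec X. a.(b.c.0 + d.(X + 0))) + 0 has moves --a--▸ p1
  p4 = 0 has moves ∅
Q's transition system — 5 states:
  q0 = rec X. a.(b.c.0 + 0 + d.(X + 0)) has moves --a--▸ q1
  q1 = b.c.0 + 0 + d.((rec X. a.(b.c.0 + 0 + d.(X + 0))) + 0) has moves --b--▸ q2, --d--▸ q3
  q2 = c.0 has moves --c--▸ q4
  q3 = (rec X. a.(b.c.0 + 0 + d.(X + 0))) + 0 has moves --a--▸ q1
  q4 = 0 has moves ∅
Partition-refinement fixed point:
  B0 = {p0, p3, q0, q3}
  B1 = {p1, q1}
  B2 = {p2, q2}
  B3 = {p4, q4}
p0 ∈ B0, q0 ∈ B0 → same block

bisimilar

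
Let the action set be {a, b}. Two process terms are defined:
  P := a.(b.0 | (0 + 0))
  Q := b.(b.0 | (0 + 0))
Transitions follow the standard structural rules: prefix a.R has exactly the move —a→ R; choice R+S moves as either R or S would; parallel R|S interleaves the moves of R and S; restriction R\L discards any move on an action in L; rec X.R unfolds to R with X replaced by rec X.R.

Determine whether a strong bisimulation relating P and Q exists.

P's transition system — 3 states:
  p0 = a.(b.0 | (0 + 0)) has moves =a=> p1
  p1 = b.0 | (0 + 0) has moves =b=> p2
  p2 = 0 | (0 + 0) has moves deadlocked
Q's transition system — 3 states:
  q0 = b.(b.0 | (0 + 0)) has moves =b=> q1
  q1 = b.0 | (0 + 0) has moves =b=> q2
  q2 = 0 | (0 + 0) has moves deadlocked
Bisimilarity quotient blocks:
  B0 = {p0}
  B1 = {p1, q1}
  B2 = {p2, q2}
  B3 = {q0}
p0 ∈ B0, q0 ∈ B3 → different blocks

NO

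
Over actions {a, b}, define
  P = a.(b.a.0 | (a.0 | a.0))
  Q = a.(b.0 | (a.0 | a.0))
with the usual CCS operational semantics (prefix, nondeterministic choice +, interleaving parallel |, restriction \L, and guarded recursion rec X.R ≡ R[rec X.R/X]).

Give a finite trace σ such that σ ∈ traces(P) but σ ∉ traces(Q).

Reachable graph of P (13 states):
  m0 = a.(b.a.0 | (a.0 | a.0)) | --a--▸ m1
  m1 = b.a.0 | (a.0 | a.0) | --a--▸ m2, --a--▸ m3, --b--▸ m4
  m2 = b.a.0 | (0 | a.0) | --a--▸ m5, --b--▸ m6
  m3 = b.a.0 | (a.0 | 0) | --a--▸ m5, --b--▸ m7
  m4 = a.0 | (a.0 | a.0) | --a--▸ m6, --a--▸ m7, --a--▸ m8
  m5 = b.a.0 | (0 | 0) | --b--▸ m9
  m6 = a.0 | (0 | a.0) | --a--▸ m10, --a--▸ m9
  m7 = a.0 | (a.0 | 0) | --a--▸ m11, --a--▸ m9
  m8 = 0 | (a.0 | a.0) | --a--▸ m10, --a--▸ m11
  m9 = a.0 | (0 | 0) | --a--▸ m12
  m10 = 0 | (0 | a.0) | --a--▸ m12
  m11 = 0 | (a.0 | 0) | --a--▸ m12
  m12 = 0 | (0 | 0) | (no moves)
Reachable graph of Q (9 states):
  n0 = a.(b.0 | (a.0 | a.0)) | --a--▸ n1
  n1 = b.0 | (a.0 | a.0) | --a--▸ n2, --a--▸ n3, --b--▸ n4
  n2 = b.0 | (0 | a.0) | --a--▸ n5, --b--▸ n6
  n3 = b.0 | (a.0 | 0) | --a--▸ n5, --b--▸ n7
  n4 = 0 | (a.0 | a.0) | --a--▸ n6, --a--▸ n7
  n5 = b.0 | (0 | 0) | --b--▸ n8
  n6 = 0 | (0 | a.0) | --a--▸ n8
  n7 = 0 | (a.0 | 0) | --a--▸ n8
  n8 = 0 | (0 | 0) | (no moves)
Executing aaaba from P (initial set {m0}):
  after a @ step 1: {m1}
  after a @ step 2: {m2, m3}
  after a @ step 3: {m5}
  after b @ step 4: {m9}
  after a @ step 5: {m12}
  P completes σ.
Executing aaaba from Q (initial set {n0}):
  after a @ step 1: {n1}
  after a @ step 2: {n2, n3}
  after a @ step 3: {n5}
  after b @ step 4: {n8}
  after a @ step 5: no successor for Q

aaaba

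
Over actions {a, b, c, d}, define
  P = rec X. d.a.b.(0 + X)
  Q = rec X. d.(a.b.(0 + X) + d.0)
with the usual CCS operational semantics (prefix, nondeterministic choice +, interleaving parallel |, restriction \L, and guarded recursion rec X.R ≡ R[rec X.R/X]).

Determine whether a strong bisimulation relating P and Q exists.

NO

LTS(P): 4 reachable states
  p0 = rec X. d.a.b.(0 + X) :: —d→ p1
  p1 = a.b.(0 + (rec X. d.a.b.(0 + X))) :: —a→ p2
  p2 = b.(0 + (rec X. d.a.b.(0 + X))) :: —b→ p3
  p3 = 0 + (rec X. d.a.b.(0 + X)) :: —d→ p1
LTS(Q): 5 reachable states
  q0 = rec X. d.(a.b.(0 + X) + d.0) :: —d→ q1
  q1 = a.b.(0 + (rec X. d.(a.b.(0 + X) + d.0))) + d.0 :: —a→ q2, —d→ q3
  q2 = b.(0 + (rec X. d.(a.b.(0 + X) + d.0))) :: —b→ q4
  q3 = 0 :: stopped
  q4 = 0 + (rec X. d.(a.b.(0 + X) + d.0)) :: —d→ q1
Coarsest stable partition (strong bisimilarity classes):
  B0 = {p0, p3}
  B1 = {p1}
  B2 = {p2}
  B3 = {q0, q4}
  B4 = {q1}
  B5 = {q2}
  B6 = {q3}
p0 ∈ B0, q0 ∈ B3 → different blocks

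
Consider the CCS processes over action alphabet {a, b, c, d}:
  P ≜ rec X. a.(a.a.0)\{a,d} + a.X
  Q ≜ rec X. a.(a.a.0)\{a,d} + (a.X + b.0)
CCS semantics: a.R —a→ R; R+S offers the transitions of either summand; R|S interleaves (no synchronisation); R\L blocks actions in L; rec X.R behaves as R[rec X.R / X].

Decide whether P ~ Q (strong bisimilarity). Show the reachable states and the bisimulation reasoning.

P ≁ Q

LTS(P): 2 reachable states
  p0 = rec X. a.(a.a.0)\{a,d} + a.X :: --a--▸ p0, --a--▸ p1
  p1 = (a.a.0)\{a,d} :: ∅
LTS(Q): 3 reachable states
  q0 = rec X. a.(a.a.0)\{a,d} + (a.X + b.0) :: --a--▸ q0, --a--▸ q1, --b--▸ q2
  q1 = (a.a.0)\{a,d} :: ∅
  q2 = 0 :: ∅
Coarsest stable partition (strong bisimilarity classes):
  B0 = {p0}
  B1 = {p1, q1, q2}
  B2 = {q0}
p0 ∈ B0, q0 ∈ B2 → different blocks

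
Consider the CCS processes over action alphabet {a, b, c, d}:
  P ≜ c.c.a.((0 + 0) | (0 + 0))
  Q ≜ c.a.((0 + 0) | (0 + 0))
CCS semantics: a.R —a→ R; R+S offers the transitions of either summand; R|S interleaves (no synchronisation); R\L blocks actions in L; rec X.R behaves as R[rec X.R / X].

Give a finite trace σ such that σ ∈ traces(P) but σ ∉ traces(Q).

cc

LTS(P): 4 reachable states
  s0 = c.c.a.((0 + 0) | (0 + 0)) → -c-> s1
  s1 = c.a.((0 + 0) | (0 + 0)) → -c-> s2
  s2 = a.((0 + 0) | (0 + 0)) → -a-> s3
  s3 = (0 + 0) | (0 + 0) → (no moves)
LTS(Q): 3 reachable states
  t0 = c.a.((0 + 0) | (0 + 0)) → -c-> t1
  t1 = a.((0 + 0) | (0 + 0)) → -a-> t2
  t2 = (0 + 0) | (0 + 0) → (no moves)
Run σ = ⟨cc⟩ on P: start {s0}
  after c @ step 1: {s1}
  after c @ step 2: {s2}
  ✓ P
Run σ = ⟨cc⟩ on Q: start {t0}
  after c @ step 1: {t1}
  after c @ step 2: no successor for Q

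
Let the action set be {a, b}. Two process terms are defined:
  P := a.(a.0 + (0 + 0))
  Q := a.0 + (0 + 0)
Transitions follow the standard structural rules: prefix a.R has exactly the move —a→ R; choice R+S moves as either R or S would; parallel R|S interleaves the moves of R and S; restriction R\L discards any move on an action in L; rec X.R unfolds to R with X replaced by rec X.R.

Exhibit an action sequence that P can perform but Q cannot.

LTS(P): 3 reachable states
  s0 = a.(a.0 + (0 + 0)) → -a-> s1
  s1 = a.0 + (0 + 0) → -a-> s2
  s2 = 0 → stopped
LTS(Q): 2 reachable states
  t0 = a.0 + (0 + 0) → -a-> t1
  t1 = 0 → stopped
Executing aa from P (initial set {s0}):
  [1] a ⇒ {s1}
  [2] a ⇒ {s2}
  P completes σ.
Executing aa from Q (initial set {t0}):
  [1] a ⇒ {t1}
  [2] a ⇒ ∅ (Q stuck)

aa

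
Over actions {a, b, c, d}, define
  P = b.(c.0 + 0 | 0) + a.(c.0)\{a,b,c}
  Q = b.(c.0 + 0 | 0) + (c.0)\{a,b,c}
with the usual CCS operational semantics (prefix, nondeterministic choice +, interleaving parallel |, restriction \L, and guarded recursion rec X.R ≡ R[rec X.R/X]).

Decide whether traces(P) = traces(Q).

trace-distinct — witness ⟨a⟩

LTS(P): 4 reachable states
  m0 = b.(c.0 + 0 | 0) + a.(c.0)\{a,b,c} | --a--▸ m1, --b--▸ m2
  m1 = (c.0)\{a,b,c} | (no moves)
  m2 = c.0 + 0 | 0 | --c--▸ m3
  m3 = 0 | (no moves)
LTS(Q): 3 reachable states
  n0 = b.(c.0 + 0 | 0) + (c.0)\{a,b,c} | --b--▸ n1
  n1 = c.0 + 0 | 0 | --c--▸ n2
  n2 = 0 | (no moves)
Trace ⟨a⟩ through P, begin at {m0}:
  [1] a ⇒ {m1}
  — P admits the full trace.
Trace ⟨a⟩ through Q, begin at {n0}:
  [1] a ⇒ ∅  — Q cannot continue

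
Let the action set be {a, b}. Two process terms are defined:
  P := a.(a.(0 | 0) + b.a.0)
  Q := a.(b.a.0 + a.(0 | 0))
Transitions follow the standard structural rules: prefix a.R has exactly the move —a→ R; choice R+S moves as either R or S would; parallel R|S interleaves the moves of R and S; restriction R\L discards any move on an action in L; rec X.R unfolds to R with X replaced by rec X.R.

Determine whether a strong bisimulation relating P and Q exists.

LTS(P): 5 reachable states
  m0 = a.(a.(0 | 0) + b.a.0) ⊢ --a--▸ m1
  m1 = a.(0 | 0) + b.a.0 ⊢ --a--▸ m2, --b--▸ m3
  m2 = 0 | 0 ⊢ (no moves)
  m3 = a.0 ⊢ --a--▸ m4
  m4 = 0 ⊢ (no moves)
LTS(Q): 5 reachable states
  n0 = a.(b.a.0 + a.(0 | 0)) ⊢ --a--▸ n1
  n1 = b.a.0 + a.(0 | 0) ⊢ --a--▸ n2, --b--▸ n3
  n2 = 0 | 0 ⊢ (no moves)
  n3 = a.0 ⊢ --a--▸ n4
  n4 = 0 ⊢ (no moves)
Bisimilarity quotient blocks:
  B0 = {m0, n0}
  B1 = {m1, n1}
  B2 = {m2, m4, n2, n4}
  B3 = {m3, n3}
m0 ∈ B0, n0 ∈ B0 → same block

P ~ Q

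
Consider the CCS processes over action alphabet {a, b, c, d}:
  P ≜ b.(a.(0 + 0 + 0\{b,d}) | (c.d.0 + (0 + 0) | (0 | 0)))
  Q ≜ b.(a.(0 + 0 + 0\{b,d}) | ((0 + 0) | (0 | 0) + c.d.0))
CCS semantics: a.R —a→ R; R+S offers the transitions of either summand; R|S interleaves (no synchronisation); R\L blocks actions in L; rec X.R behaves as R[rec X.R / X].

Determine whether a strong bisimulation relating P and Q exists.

P ~ Q

Reachable graph of P (7 states):
  u0 = b.(a.(0 + 0 + 0\{b,d}) | (c.d.0 + (0 + 0) | (0 | 0))) :: =b=> u1
  u1 = a.(0 + 0 + 0\{b,d}) | (c.d.0 + (0 + 0) | (0 | 0)) :: =a=> u2, =c=> u3
  u2 = (0 + 0 + 0\{b,d}) | (c.d.0 + (0 + 0) | (0 | 0)) :: =c=> u4
  u3 = a.(0 + 0 + 0\{b,d}) | d.0 :: =a=> u4, =d=> u5
  u4 = (0 + 0 + 0\{b,d}) | d.0 :: =d=> u6
  u5 = a.(0 + 0 + 0\{b,d}) | 0 :: =a=> u6
  u6 = (0 + 0 + 0\{b,d}) | 0 :: deadlocked
Reachable graph of Q (7 states):
  v0 = b.(a.(0 + 0 + 0\{b,d}) | ((0 + 0) | (0 | 0) + c.d.0)) :: =b=> v1
  v1 = a.(0 + 0 + 0\{b,d}) | ((0 + 0) | (0 | 0) + c.d.0) :: =a=> v2, =c=> v3
  v2 = (0 + 0 + 0\{b,d}) | ((0 + 0) | (0 | 0) + c.d.0) :: =c=> v4
  v3 = a.(0 + 0 + 0\{b,d}) | d.0 :: =a=> v4, =d=> v5
  v4 = (0 + 0 + 0\{b,d}) | d.0 :: =d=> v6
  v5 = a.(0 + 0 + 0\{b,d}) | 0 :: =a=> v6
  v6 = (0 + 0 + 0\{b,d}) | 0 :: deadlocked
Bisimilarity quotient blocks:
  B0 = {u0, v0}
  B1 = {u1, v1}
  B2 = {u3, v3}
  B3 = {u4, v4}
  B4 = {u6, v6}
  B5 = {u5, v5}
  B6 = {u2, v2}
u0 ∈ B0, v0 ∈ B0 → same block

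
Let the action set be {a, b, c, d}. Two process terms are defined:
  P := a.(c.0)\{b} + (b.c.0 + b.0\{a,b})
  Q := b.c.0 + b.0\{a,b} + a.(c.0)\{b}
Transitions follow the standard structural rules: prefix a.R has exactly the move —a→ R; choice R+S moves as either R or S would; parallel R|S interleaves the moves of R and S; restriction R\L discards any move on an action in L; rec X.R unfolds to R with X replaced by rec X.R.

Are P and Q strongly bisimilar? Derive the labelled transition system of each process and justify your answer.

LTS(P): 6 reachable states
  m0 = a.(c.0)\{b} + (b.c.0 + b.0\{a,b}) | =a=> m1, =b=> m2, =b=> m3
  m1 = (c.0)\{b} | =c=> m4
  m2 = 0\{a,b} | ·
  m3 = c.0 | =c=> m5
  m4 = 0\{b} | ·
  m5 = 0 | ·
LTS(Q): 6 reachable states
  n0 = b.c.0 + b.0\{a,b} + a.(c.0)\{b} | =a=> n1, =b=> n2, =b=> n3
  n1 = (c.0)\{b} | =c=> n4
  n2 = 0\{a,b} | ·
  n3 = c.0 | =c=> n5
  n4 = 0\{b} | ·
  n5 = 0 | ·
Bisimilarity quotient blocks:
  B0 = {m0, n0}
  B1 = {m2, m4, m5, n2, n4, n5}
  B2 = {m1, m3, n1, n3}
m0 ∈ B0, n0 ∈ B0 → same block

P ~ Q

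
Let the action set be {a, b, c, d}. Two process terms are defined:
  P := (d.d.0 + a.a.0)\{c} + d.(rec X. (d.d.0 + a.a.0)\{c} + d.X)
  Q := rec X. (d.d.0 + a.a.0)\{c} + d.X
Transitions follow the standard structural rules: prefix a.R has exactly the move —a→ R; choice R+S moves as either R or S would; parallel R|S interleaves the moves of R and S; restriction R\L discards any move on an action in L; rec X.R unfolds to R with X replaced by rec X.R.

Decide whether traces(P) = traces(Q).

LTS(P): 5 reachable states
  p0 = (d.d.0 + a.a.0)\{c} + d.(rec X. (d.d.0 + a.a.0)\{c} + d.X) ⊢ ··a··> p1, ··d··> p2, ··d··> p3
  p1 = (a.0)\{c} ⊢ ··a··> p4
  p2 = (d.0)\{c} ⊢ ··d··> p4
  p3 = rec X. (d.d.0 + a.a.0)\{c} + d.X ⊢ ··a··> p1, ··d··> p2, ··d··> p3
  p4 = 0\{c} ⊢ stopped
LTS(Q): 4 reachable states
  q0 = rec X. (d.d.0 + a.a.0)\{c} + d.X ⊢ ··a··> q1, ··d··> q0, ··d··> q2
  q1 = (a.0)\{c} ⊢ ··a··> q3
  q2 = (d.0)\{c} ⊢ ··d··> q3
  q3 = 0\{c} ⊢ stopped
Coarsest stable partition (strong bisimilarity classes):
  B0 = {p0, p3, q0}
  B1 = {p2, q2}
  B2 = {p4, q3}
  B3 = {p1, q1}
p0 ∈ B0, q0 ∈ B0 → same block
Bisimilar ⇒ trace-equivalent.

YES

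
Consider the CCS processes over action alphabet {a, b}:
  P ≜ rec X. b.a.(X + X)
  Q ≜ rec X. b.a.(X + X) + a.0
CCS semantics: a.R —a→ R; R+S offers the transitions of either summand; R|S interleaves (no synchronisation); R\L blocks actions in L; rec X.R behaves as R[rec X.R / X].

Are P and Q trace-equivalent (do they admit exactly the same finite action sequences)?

Reachable graph of P (3 states):
  m0 = rec X. b.a.(X + X) ⊢ —b→ m1
  m1 = a.((rec X. b.a.(X + X)) + (rec X. b.a.(X + X))) ⊢ —a→ m2
  m2 = (rec X. b.a.(X + X)) + (rec X. b.a.(X + X)) ⊢ —b→ m1
Reachable graph of Q (4 states):
  n0 = rec X. b.a.(X + X) + a.0 ⊢ —a→ n1, —b→ n2
  n1 = 0 ⊢ deadlocked
  n2 = a.((rec X. b.a.(X + X) + a.0) + (rec X. b.a.(X + X) + a.0)) ⊢ —a→ n3
  n3 = (rec X. b.a.(X + X) + a.0) + (rec X. b.a.(X + X) + a.0) ⊢ —a→ n1, —b→ n2
Executing a from Q (initial set {n0}):
  [1] a ⇒ {n1}
  ✓ Q
Executing a from P (initial set {m0}):
  [1] a ⇒ no successor for P

NO — witness ⟨a⟩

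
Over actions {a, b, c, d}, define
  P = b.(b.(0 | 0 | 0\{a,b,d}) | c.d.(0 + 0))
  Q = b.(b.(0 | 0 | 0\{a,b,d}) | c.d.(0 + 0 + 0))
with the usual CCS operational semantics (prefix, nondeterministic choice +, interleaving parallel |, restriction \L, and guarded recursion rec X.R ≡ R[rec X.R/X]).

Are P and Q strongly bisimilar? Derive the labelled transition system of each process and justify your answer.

bisimilar

LTS(P): 7 reachable states
  u0 = b.(b.(0 | 0 | 0\{a,b,d}) | c.d.(0 + 0)) → ··b··> u1
  u1 = b.(0 | 0 | 0\{a,b,d}) | c.d.(0 + 0) → ··b··> u2, ··c··> u3
  u2 = 0 | 0 | 0\{a,b,d} | c.d.(0 + 0) → ··c··> u4
  u3 = b.(0 | 0 | 0\{a,b,d}) | d.(0 + 0) → ··b··> u4, ··d··> u5
  u4 = 0 | 0 | 0\{a,b,d} | d.(0 + 0) → ··d··> u6
  u5 = b.(0 | 0 | 0\{a,b,d}) | (0 + 0) → ··b··> u6
  u6 = 0 | 0 | 0\{a,b,d} | (0 + 0) → deadlocked
LTS(Q): 7 reachable states
  v0 = b.(b.(0 | 0 | 0\{a,b,d}) | c.d.(0 + 0 + 0)) → ··b··> v1
  v1 = b.(0 | 0 | 0\{a,b,d}) | c.d.(0 + 0 + 0) → ··b··> v2, ··c··> v3
  v2 = 0 | 0 | 0\{a,b,d} | c.d.(0 + 0 + 0) → ··c··> v4
  v3 = b.(0 | 0 | 0\{a,b,d}) | d.(0 + 0 + 0) → ··b··> v4, ··d··> v5
  v4 = 0 | 0 | 0\{a,b,d} | d.(0 + 0 + 0) → ··d··> v6
  v5 = b.(0 | 0 | 0\{a,b,d}) | (0 + 0 + 0) → ··b··> v6
  v6 = 0 | 0 | 0\{a,b,d} | (0 + 0 + 0) → deadlocked
Partition-refinement fixed point:
  B0 = {u0, v0}
  B1 = {u1, v1}
  B2 = {u2, v2}
  B3 = {u4, v4}
  B4 = {u6, v6}
  B5 = {u3, v3}
  B6 = {u5, v5}
u0 ∈ B0, v0 ∈ B0 → same block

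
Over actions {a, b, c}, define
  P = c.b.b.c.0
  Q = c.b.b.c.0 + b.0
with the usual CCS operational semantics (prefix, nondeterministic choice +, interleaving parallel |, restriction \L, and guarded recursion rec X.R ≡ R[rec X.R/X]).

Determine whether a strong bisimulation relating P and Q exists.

Reachable graph of P (5 states):
  p0 = c.b.b.c.0 has moves =c=> p1
  p1 = b.b.c.0 has moves =b=> p2
  p2 = b.c.0 has moves =b=> p3
  p3 = c.0 has moves =c=> p4
  p4 = 0 has moves (no moves)
Reachable graph of Q (5 states):
  q0 = c.b.b.c.0 + b.0 has moves =b=> q1, =c=> q2
  q1 = 0 has moves (no moves)
  q2 = b.b.c.0 has moves =b=> q3
  q3 = b.c.0 has moves =b=> q4
  q4 = c.0 has moves =c=> q1
Bisimilarity quotient blocks:
  B0 = {p0}
  B1 = {p1, q2}
  B2 = {p2, q3}
  B3 = {p3, q4}
  B4 = {p4, q1}
  B5 = {q0}
p0 ∈ B0, q0 ∈ B5 → different blocks

P ≁ Q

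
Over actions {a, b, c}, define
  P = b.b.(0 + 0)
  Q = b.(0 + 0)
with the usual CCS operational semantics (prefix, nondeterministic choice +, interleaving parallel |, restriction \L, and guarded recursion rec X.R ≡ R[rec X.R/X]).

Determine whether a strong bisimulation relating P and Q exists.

not bisimilar

LTS(P): 3 reachable states
  u0 = b.b.(0 + 0) ⊢ ··b··> u1
  u1 = b.(0 + 0) ⊢ ··b··> u2
  u2 = 0 + 0 ⊢ ∅
LTS(Q): 2 reachable states
  v0 = b.(0 + 0) ⊢ ··b··> v1
  v1 = 0 + 0 ⊢ ∅
Partition-refinement fixed point:
  B0 = {u0}
  B1 = {u1, v0}
  B2 = {u2, v1}
u0 ∈ B0, v0 ∈ B1 → different blocks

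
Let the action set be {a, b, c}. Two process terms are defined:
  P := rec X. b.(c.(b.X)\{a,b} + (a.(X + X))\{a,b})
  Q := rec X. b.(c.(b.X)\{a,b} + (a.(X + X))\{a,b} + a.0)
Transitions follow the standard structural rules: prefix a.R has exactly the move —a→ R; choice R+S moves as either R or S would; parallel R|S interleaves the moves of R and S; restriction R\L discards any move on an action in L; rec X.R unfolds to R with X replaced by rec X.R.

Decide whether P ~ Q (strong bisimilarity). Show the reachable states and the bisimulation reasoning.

not bisimilar

Reachable graph of P (3 states):
  m0 = rec X. b.(c.(b.X)\{a,b} + (a.(X + X))\{a,b}) | —b→ m1
  m1 = c.(b.(rec X. b.(c.(b.X)\{a,b} + (a.(X + X))\{a,b})))\{a,b} + (a.((rec X. b.(c.(b.X)\{a,b} + (a.(X + X))\{a,b})) + (rec X. b.(c.(b.X)\{a,b} + (a.(X + X))\{a,b}))))\{a,b} | —c→ m2
  m2 = (b.(rec X. b.(c.(b.X)\{a,b} + (a.(X + X))\{a,b})))\{a,b} | stopped
Reachable graph of Q (4 states):
  n0 = rec X. b.(c.(b.X)\{a,b} + (a.(X + X))\{a,b} + a.0) | —b→ n1
  n1 = c.(b.(rec X. b.(c.(b.X)\{a,b} + (a.(X + X))\{a,b} + a.0)))\{a,b} + (a.((rec X. b.(c.(b.X)\{a,b} + (a.(X + X))\{a,b} + a.0)) + (rec X. b.(c.(b.X)\{a,b} + (a.(X + X))\{a,b} + a.0))))\{a,b} + a.0 | —a→ n2, —c→ n3
  n2 = 0 | stopped
  n3 = (b.(rec X. b.(c.(b.X)\{a,b} + (a.(X + X))\{a,b} + a.0)))\{a,b} | stopped
Coarsest stable partition (strong bisimilarity classes):
  B0 = {m0}
  B1 = {m1}
  B2 = {m2, n2, n3}
  B3 = {n0}
  B4 = {n1}
m0 ∈ B0, n0 ∈ B3 → different blocks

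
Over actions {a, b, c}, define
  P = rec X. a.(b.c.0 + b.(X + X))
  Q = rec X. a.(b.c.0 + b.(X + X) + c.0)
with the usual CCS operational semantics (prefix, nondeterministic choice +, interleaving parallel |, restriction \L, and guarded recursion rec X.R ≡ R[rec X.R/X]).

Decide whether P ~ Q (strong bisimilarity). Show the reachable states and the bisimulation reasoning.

P ≁ Q

LTS(P): 5 reachable states
  m0 = rec X. a.(b.c.0 + b.(X + X)) :: —a→ m1
  m1 = b.c.0 + b.((rec X. a.(b.c.0 + b.(X + X))) + (rec X. a.(b.c.0 + b.(X + X)))) :: —b→ m2, —b→ m3
  m2 = (rec X. a.(b.c.0 + b.(X + X))) + (rec X. a.(b.c.0 + b.(X + X))) :: —a→ m1
  m3 = c.0 :: —c→ m4
  m4 = 0 :: ·
LTS(Q): 5 reachable states
  n0 = rec X. a.(b.c.0 + b.(X + X) + c.0) :: —a→ n1
  n1 = b.c.0 + b.((rec X. a.(b.c.0 + b.(X + X) + c.0)) + (rec X. a.(b.c.0 + b.(X + X) + c.0))) + c.0 :: —b→ n2, —b→ n3, —c→ n4
  n2 = (rec X. a.(b.c.0 + b.(X + X) + c.0)) + (rec X. a.(b.c.0 + b.(X + X) + c.0)) :: —a→ n1
  n3 = c.0 :: —c→ n4
  n4 = 0 :: ·
Coarsest stable partition (strong bisimilarity classes):
  B0 = {m0, m2}
  B1 = {m1}
  B2 = {m3, n3}
  B3 = {m4, n4}
  B4 = {n0, n2}
  B5 = {n1}
m0 ∈ B0, n0 ∈ B4 → different blocks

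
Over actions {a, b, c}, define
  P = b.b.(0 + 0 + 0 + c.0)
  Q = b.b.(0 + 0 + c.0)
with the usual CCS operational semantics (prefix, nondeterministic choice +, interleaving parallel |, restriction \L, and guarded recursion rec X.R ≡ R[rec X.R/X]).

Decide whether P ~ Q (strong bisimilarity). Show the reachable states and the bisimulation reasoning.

P's transition system — 4 states:
  p0 = b.b.(0 + 0 + 0 + c.0) has moves ··b··> p1
  p1 = b.(0 + 0 + 0 + c.0) has moves ··b··> p2
  p2 = 0 + 0 + 0 + c.0 has moves ··c··> p3
  p3 = 0 has moves deadlocked
Q's transition system — 4 states:
  q0 = b.b.(0 + 0 + c.0) has moves ··b··> q1
  q1 = b.(0 + 0 + c.0) has moves ··b··> q2
  q2 = 0 + 0 + c.0 has moves ··c··> q3
  q3 = 0 has moves deadlocked
Coarsest stable partition (strong bisimilarity classes):
  B0 = {p0, q0}
  B1 = {p1, q1}
  B2 = {p2, q2}
  B3 = {p3, q3}
p0 ∈ B0, q0 ∈ B0 → same block

P ~ Q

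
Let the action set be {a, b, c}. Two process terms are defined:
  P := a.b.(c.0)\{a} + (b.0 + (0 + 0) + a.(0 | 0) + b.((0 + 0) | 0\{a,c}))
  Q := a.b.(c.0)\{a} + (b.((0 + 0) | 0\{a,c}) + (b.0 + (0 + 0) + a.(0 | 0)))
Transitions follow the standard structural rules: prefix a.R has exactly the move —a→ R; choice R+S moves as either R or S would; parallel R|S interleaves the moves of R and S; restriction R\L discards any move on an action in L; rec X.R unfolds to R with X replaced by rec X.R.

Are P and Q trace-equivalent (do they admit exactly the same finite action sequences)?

YES

Reachable graph of P (7 states):
  p0 = a.b.(c.0)\{a} + (b.0 + (0 + 0) + a.(0 | 0) + b.((0 + 0) | 0\{a,c})) :: ··a··> p1, ··a··> p2, ··b··> p3, ··b··> p4
  p1 = 0 | 0 :: deadlocked
  p2 = b.(c.0)\{a} :: ··b··> p5
  p3 = (0 + 0) | 0\{a,c} :: deadlocked
  p4 = 0 :: deadlocked
  p5 = (c.0)\{a} :: ··c··> p6
  p6 = 0\{a} :: deadlocked
Reachable graph of Q (7 states):
  q0 = a.b.(c.0)\{a} + (b.((0 + 0) | 0\{a,c}) + (b.0 + (0 + 0) + a.(0 | 0))) :: ··a··> q1, ··a··> q2, ··b··> q3, ··b··> q4
  q1 = 0 | 0 :: deadlocked
  q2 = b.(c.0)\{a} :: ··b··> q5
  q3 = (0 + 0) | 0\{a,c} :: deadlocked
  q4 = 0 :: deadlocked
  q5 = (c.0)\{a} :: ··c··> q6
  q6 = 0\{a} :: deadlocked
Partition-refinement fixed point:
  B0 = {p0, q0}
  B1 = {p1, p3, p4, p6, q1, q3, q4, q6}
  B2 = {p2, q2}
  B3 = {p5, q5}
p0 ∈ B0, q0 ∈ B0 → same block
Bisimilar ⇒ trace-equivalent.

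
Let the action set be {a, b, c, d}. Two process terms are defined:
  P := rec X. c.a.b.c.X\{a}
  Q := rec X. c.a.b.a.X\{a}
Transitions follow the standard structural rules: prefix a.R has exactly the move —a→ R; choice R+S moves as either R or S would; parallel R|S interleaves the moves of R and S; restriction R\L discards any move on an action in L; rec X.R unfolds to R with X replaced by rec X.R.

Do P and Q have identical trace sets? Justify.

NO — witness ⟨cabc⟩

P's transition system — 6 states:
  p0 = rec X. c.a.b.c.X\{a} | —c→ p1
  p1 = a.b.c.(rec X. c.a.b.c.X\{a})\{a} | —a→ p2
  p2 = b.c.(rec X. c.a.b.c.X\{a})\{a} | —b→ p3
  p3 = c.(rec X. c.a.b.c.X\{a})\{a} | —c→ p4
  p4 = (rec X. c.a.b.c.X\{a})\{a} | —c→ p5
  p5 = (a.b.c.(rec X. c.a.b.c.X\{a})\{a})\{a} | (no moves)
Q's transition system — 6 states:
  q0 = rec X. c.a.b.a.X\{a} | —c→ q1
  q1 = a.b.a.(rec X. c.a.b.a.X\{a})\{a} | —a→ q2
  q2 = b.a.(rec X. c.a.b.a.X\{a})\{a} | —b→ q3
  q3 = a.(rec X. c.a.b.a.X\{a})\{a} | —a→ q4
  q4 = (rec X. c.a.b.a.X\{a})\{a} | —c→ q5
  q5 = (a.b.a.(rec X. c.a.b.a.X\{a})\{a})\{a} | (no moves)
Run σ = ⟨cabc⟩ on P: start {p0}
  after c @ step 1: {p1}
  after a @ step 2: {p2}
  after b @ step 3: {p3}
  after c @ step 4: {p4}
  — P admits the full trace.
Run σ = ⟨cabc⟩ on Q: start {q0}
  after c @ step 1: {q1}
  after a @ step 2: {q2}
  after b @ step 3: {q3}
  after c @ step 4: no successor for Q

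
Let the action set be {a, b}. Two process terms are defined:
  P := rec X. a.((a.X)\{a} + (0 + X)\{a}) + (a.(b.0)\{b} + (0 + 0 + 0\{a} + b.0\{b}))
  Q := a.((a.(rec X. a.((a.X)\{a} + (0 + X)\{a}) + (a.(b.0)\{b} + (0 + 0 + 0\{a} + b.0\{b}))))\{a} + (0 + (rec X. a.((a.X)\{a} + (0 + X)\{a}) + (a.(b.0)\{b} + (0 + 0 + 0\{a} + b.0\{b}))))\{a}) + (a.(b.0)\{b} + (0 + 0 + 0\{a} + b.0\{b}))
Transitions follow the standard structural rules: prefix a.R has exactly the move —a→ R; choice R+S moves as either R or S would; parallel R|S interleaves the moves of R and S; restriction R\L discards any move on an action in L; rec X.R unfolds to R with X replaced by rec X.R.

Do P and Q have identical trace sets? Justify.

YES

Reachable graph of P (5 states):
  s0 = rec X. a.((a.X)\{a} + (0 + X)\{a}) + (a.(b.0)\{b} + (0 + 0 + 0\{a} + b.0\{b})) → —a→ s1, —a→ s2, —b→ s3
  s1 = (a.(rec X. a.((a.X)\{a} + (0 + X)\{a}) + (a.(b.0)\{b} + (0 + 0 + 0\{a} + b.0\{b}))))\{a} + (0 + (rec X. a.((a.X)\{a} + (0 + X)\{a}) + (a.(b.0)\{b} + (0 + 0 + 0\{a} + b.0\{b}))))\{a} → —b→ s4
  s2 = (b.0)\{b} → ∅
  s3 = 0\{b} → ∅
  s4 = 0\{b}\{a} → ∅
Reachable graph of Q (5 states):
  t0 = a.((a.(rec X. a.((a.X)\{a} + (0 + X)\{a}) + (a.(b.0)\{b} + (0 + 0 + 0\{a} + b.0\{b}))))\{a} + (0 + (rec X. a.((a.X)\{a} + (0 + X)\{a}) + (a.(b.0)\{b} + (0 + 0 + 0\{a} + b.0\{b}))))\{a}) + (a.(b.0)\{b} + (0 + 0 + 0\{a} + b.0\{b})) → —a→ t1, —a→ t2, —b→ t3
  t1 = (a.(rec X. a.((a.X)\{a} + (0 + X)\{a}) + (a.(b.0)\{b} + (0 + 0 + 0\{a} + b.0\{b}))))\{a} + (0 + (rec X. a.((a.X)\{a} + (0 + X)\{a}) + (a.(b.0)\{b} + (0 + 0 + 0\{a} + b.0\{b}))))\{a} → —b→ t4
  t2 = (b.0)\{b} → ∅
  t3 = 0\{b} → ∅
  t4 = 0\{b}\{a} → ∅
Coarsest stable partition (strong bisimilarity classes):
  B0 = {s0, t0}
  B1 = {s2, s3, s4, t2, t3, t4}
  B2 = {s1, t1}
s0 ∈ B0, t0 ∈ B0 → same block
Bisimilar ⇒ trace-equivalent.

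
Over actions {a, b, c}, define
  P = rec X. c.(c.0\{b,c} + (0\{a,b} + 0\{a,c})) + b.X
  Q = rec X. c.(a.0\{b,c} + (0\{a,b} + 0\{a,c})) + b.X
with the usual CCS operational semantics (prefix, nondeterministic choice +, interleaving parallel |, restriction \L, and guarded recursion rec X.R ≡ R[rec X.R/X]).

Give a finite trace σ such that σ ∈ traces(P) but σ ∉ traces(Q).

cc

LTS(P): 3 reachable states
  u0 = rec X. c.(c.0\{b,c} + (0\{a,b} + 0\{a,c})) + b.X ⊢ ··b··> u0, ··c··> u1
  u1 = c.0\{b,c} + (0\{a,b} + 0\{a,c}) ⊢ ··c··> u2
  u2 = 0\{b,c} ⊢ deadlocked
LTS(Q): 3 reachable states
  v0 = rec X. c.(a.0\{b,c} + (0\{a,b} + 0\{a,c})) + b.X ⊢ ··b··> v0, ··c··> v1
  v1 = a.0\{b,c} + (0\{a,b} + 0\{a,c}) ⊢ ··a··> v2
  v2 = 0\{b,c} ⊢ deadlocked
Executing cc from P (initial set {u0}):
  [1] c ⇒ {u1}
  [2] c ⇒ {u2}
  — P admits the full trace.
Executing cc from Q (initial set {v0}):
  [1] c ⇒ {v1}
  [2] c ⇒ ∅ (Q stuck)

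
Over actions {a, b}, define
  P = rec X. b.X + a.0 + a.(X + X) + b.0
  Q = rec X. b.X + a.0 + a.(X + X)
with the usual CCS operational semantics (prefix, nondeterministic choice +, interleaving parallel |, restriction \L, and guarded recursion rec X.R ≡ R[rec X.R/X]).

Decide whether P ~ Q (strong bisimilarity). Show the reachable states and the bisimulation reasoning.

Reachable graph of P (3 states):
  p0 = rec X. b.X + a.0 + a.(X + X) + b.0 has moves --a--▸ p1, --a--▸ p2, --b--▸ p0, --b--▸ p2
  p1 = (rec X. b.X + a.0 + a.(X + X) + b.0) + (rec X. b.X + a.0 + a.(X + X) + b.0) has moves --a--▸ p1, --a--▸ p2, --b--▸ p0, --b--▸ p2
  p2 = 0 has moves stopped
Reachable graph of Q (3 states):
  q0 = rec X. b.X + a.0 + a.(X + X) has moves --a--▸ q1, --a--▸ q2, --b--▸ q0
  q1 = (rec X. b.X + a.0 + a.(X + X)) + (rec X. b.X + a.0 + a.(X + X)) has moves --a--▸ q1, --a--▸ q2, --b--▸ q0
  q2 = 0 has moves stopped
Coarsest stable partition (strong bisimilarity classes):
  B0 = {p0, p1}
  B1 = {p2, q2}
  B2 = {q0, q1}
p0 ∈ B0, q0 ∈ B2 → different blocks

NO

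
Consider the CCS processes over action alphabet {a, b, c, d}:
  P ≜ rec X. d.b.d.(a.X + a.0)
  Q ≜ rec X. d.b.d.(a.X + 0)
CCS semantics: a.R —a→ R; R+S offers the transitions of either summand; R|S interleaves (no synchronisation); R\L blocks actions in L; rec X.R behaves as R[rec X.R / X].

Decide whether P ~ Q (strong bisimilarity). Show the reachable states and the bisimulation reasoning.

not bisimilar

P's transition system — 5 states:
  s0 = rec X. d.b.d.(a.X + a.0) | =d=> s1
  s1 = b.d.(a.(rec X. d.b.d.(a.X + a.0)) + a.0) | =b=> s2
  s2 = d.(a.(rec X. d.b.d.(a.X + a.0)) + a.0) | =d=> s3
  s3 = a.(rec X. d.b.d.(a.X + a.0)) + a.0 | =a=> s0, =a=> s4
  s4 = 0 | deadlocked
Q's transition system — 4 states:
  t0 = rec X. d.b.d.(a.X + 0) | =d=> t1
  t1 = b.d.(a.(rec X. d.b.d.(a.X + 0)) + 0) | =b=> t2
  t2 = d.(a.(rec X. d.b.d.(a.X + 0)) + 0) | =d=> t3
  t3 = a.(rec X. d.b.d.(a.X + 0)) + 0 | =a=> t0
Partition-refinement fixed point:
  B0 = {s0}
  B1 = {s1}
  B2 = {s2}
  B3 = {s3}
  B4 = {s4}
  B5 = {t0}
  B6 = {t1}
  B7 = {t2}
  B8 = {t3}
s0 ∈ B0, t0 ∈ B5 → different blocks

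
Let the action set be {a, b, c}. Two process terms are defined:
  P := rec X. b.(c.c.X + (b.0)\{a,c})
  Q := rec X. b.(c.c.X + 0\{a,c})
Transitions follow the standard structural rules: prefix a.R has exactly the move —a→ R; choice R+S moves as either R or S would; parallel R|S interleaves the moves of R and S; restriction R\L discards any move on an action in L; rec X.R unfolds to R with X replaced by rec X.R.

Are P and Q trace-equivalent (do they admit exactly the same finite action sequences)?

LTS(P): 4 reachable states
  s0 = rec X. b.(c.c.X + (b.0)\{a,c}) | —b→ s1
  s1 = c.c.(rec X. b.(c.c.X + (b.0)\{a,c})) + (b.0)\{a,c} | —b→ s2, —c→ s3
  s2 = 0\{a,c} | (no moves)
  s3 = c.(rec X. b.(c.c.X + (b.0)\{a,c})) | —c→ s0
LTS(Q): 3 reachable states
  t0 = rec X. b.(c.c.X + 0\{a,c}) | —b→ t1
  t1 = c.c.(rec X. b.(c.c.X + 0\{a,c})) + 0\{a,c} | —c→ t2
  t2 = c.(rec X. b.(c.c.X + 0\{a,c})) | —c→ t0
Run σ = ⟨bb⟩ on P: start {s0}
  after b @ step 1: {s1}
  after b @ step 2: {s2}
  ✓ P
Run σ = ⟨bb⟩ on Q: start {t0}
  after b @ step 1: {t1}
  after b @ step 2: ∅ (Q stuck)

NO — witness ⟨bb⟩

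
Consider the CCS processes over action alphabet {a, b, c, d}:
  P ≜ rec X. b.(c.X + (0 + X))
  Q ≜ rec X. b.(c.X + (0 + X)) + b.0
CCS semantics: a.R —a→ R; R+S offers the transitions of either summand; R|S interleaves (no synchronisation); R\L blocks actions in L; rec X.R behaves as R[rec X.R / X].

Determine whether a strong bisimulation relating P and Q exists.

LTS(P): 2 reachable states
  s0 = rec X. b.(c.X + (0 + X)) → --b--▸ s1
  s1 = c.(rec X. b.(c.X + (0 + X))) + (0 + (rec X. b.(c.X + (0 + X)))) → --b--▸ s1, --c--▸ s0
LTS(Q): 3 reachable states
  t0 = rec X. b.(c.X + (0 + X)) + b.0 → --b--▸ t1, --b--▸ t2
  t1 = 0 → deadlocked
  t2 = c.(rec X. b.(c.X + (0 + X)) + b.0) + (0 + (rec X. b.(c.X + (0 + X)) + b.0)) → --b--▸ t1, --b--▸ t2, --c--▸ t0
Partition-refinement fixed point:
  B0 = {s0}
  B1 = {s1}
  B2 = {t0}
  B3 = {t2}
  B4 = {t1}
s0 ∈ B0, t0 ∈ B2 → different blocks

not bisimilar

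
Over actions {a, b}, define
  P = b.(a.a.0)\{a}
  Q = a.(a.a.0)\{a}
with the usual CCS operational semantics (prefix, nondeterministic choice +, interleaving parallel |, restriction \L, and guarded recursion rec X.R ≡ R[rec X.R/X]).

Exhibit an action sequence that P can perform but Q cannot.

P's transition system — 2 states:
  s0 = b.(a.a.0)\{a} ⊢ --b--▸ s1
  s1 = (a.a.0)\{a} ⊢ ·
Q's transition system — 2 states:
  t0 = a.(a.a.0)\{a} ⊢ --a--▸ t1
  t1 = (a.a.0)\{a} ⊢ ·
Run σ = ⟨b⟩ on P: start {s0}
  [1] b ⇒ {s1}
  ✓ P
Run σ = ⟨b⟩ on Q: start {t0}
  [1] b ⇒ ∅ (Q stuck)

b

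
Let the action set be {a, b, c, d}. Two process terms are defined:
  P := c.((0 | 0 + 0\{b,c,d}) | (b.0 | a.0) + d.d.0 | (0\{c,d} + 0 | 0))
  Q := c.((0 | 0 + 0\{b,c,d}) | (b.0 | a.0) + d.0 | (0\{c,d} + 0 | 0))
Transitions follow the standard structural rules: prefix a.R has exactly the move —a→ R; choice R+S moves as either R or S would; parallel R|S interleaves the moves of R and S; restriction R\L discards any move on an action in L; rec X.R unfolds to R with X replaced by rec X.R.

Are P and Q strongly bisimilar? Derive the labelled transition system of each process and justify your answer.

Reachable graph of P (7 states):
  m0 = c.((0 | 0 + 0\{b,c,d}) | (b.0 | a.0) + d.d.0 | (0\{c,d} + 0 | 0)) | =c=> m1
  m1 = (0 | 0 + 0\{b,c,d}) | (b.0 | a.0) + d.d.0 | (0\{c,d} + 0 | 0) | =a=> m2, =b=> m3, =d=> m4
  m2 = (0 | 0 + 0\{b,c,d}) | (b.0 | 0) | =b=> m5
  m3 = (0 | 0 + 0\{b,c,d}) | (0 | a.0) | =a=> m5
  m4 = d.0 | (0\{c,d} + 0 | 0) | =d=> m6
  m5 = (0 | 0 + 0\{b,c,d}) | (0 | 0) | deadlocked
  m6 = 0 | (0\{c,d} + 0 | 0) | deadlocked
Reachable graph of Q (6 states):
  n0 = c.((0 | 0 + 0\{b,c,d}) | (b.0 | a.0) + d.0 | (0\{c,d} + 0 | 0)) | =c=> n1
  n1 = (0 | 0 + 0\{b,c,d}) | (b.0 | a.0) + d.0 | (0\{c,d} + 0 | 0) | =a=> n2, =b=> n3, =d=> n4
  n2 = (0 | 0 + 0\{b,c,d}) | (b.0 | 0) | =b=> n5
  n3 = (0 | 0 + 0\{b,c,d}) | (0 | a.0) | =a=> n5
  n4 = 0 | (0\{c,d} + 0 | 0) | deadlocked
  n5 = (0 | 0 + 0\{b,c,d}) | (0 | 0) | deadlocked
Bisimilarity quotient blocks:
  B0 = {m0}
  B1 = {m1}
  B2 = {m4}
  B3 = {m5, m6, n4, n5}
  B4 = {m2, n2}
  B5 = {m3, n3}
  B6 = {n0}
  B7 = {n1}
m0 ∈ B0, n0 ∈ B6 → different blocks

NO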